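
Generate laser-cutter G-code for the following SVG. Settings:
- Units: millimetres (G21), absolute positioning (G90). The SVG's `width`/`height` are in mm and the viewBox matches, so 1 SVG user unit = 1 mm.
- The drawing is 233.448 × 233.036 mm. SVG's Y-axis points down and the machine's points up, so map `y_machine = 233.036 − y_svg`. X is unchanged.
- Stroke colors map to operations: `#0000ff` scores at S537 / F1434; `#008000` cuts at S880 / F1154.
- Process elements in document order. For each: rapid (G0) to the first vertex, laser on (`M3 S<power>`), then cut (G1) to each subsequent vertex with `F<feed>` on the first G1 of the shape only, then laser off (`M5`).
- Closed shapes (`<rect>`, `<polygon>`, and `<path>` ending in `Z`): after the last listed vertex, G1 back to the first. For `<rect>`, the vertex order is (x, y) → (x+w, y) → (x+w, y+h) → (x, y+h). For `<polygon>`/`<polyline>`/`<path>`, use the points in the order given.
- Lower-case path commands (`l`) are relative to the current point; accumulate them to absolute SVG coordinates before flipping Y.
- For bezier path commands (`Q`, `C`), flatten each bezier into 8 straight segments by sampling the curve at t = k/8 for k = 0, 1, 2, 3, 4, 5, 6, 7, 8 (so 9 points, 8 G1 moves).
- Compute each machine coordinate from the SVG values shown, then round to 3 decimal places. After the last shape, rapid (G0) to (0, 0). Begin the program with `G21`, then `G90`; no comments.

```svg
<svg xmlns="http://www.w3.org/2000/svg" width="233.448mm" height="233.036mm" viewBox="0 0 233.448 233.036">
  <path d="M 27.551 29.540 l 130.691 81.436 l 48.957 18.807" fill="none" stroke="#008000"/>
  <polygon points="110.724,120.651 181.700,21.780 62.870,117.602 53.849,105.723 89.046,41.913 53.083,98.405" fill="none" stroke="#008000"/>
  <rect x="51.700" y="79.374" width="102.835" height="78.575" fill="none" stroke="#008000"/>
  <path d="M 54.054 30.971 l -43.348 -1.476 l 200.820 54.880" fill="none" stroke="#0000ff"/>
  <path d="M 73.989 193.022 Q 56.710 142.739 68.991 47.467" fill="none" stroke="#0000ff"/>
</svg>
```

Since the viewBox matches the mm dimensions, user units are millimetres directly. The only transform is the Y-flip y_m = 233.036 − y_svg.

Shape 1 is a open polyline drawn with `<path>`. Its stroke #008000 means cut at S880, F1154. After flipping Y the toolpath is (27.551,203.496) → (158.242,122.060) → (207.199,103.253).

Shape 2 is a closed polygon drawn with `<polygon>`. Its stroke #008000 means cut at S880, F1154. After flipping Y the toolpath is (110.724,112.385) → (181.700,211.256) → (62.870,115.434) → (53.849,127.313) → (89.046,191.123) → (53.083,134.631) → (110.724,112.385), returning to the start.

Shape 3 is a rectangle drawn with `<rect>`. Its stroke #008000 means cut at S880, F1154. After flipping Y the toolpath is (51.700,153.662) → (154.535,153.662) → (154.535,75.087) → (51.700,75.087) → (51.700,153.662), returning to the start.

Shape 4 is a open polyline drawn with `<path>`. Its stroke #0000ff means score at S537, F1434. After flipping Y the toolpath is (54.054,202.065) → (10.706,203.541) → (211.526,148.661).

Shape 5 is a quadratic bezier drawn with `<path>`. Its stroke #0000ff means score at S537, F1434. After flipping Y the toolpath is (73.989,40.014) → (70.131,53.288) → (67.197,67.967) → (65.187,84.053) → (64.100,101.544) → (63.937,120.442) → (64.698,140.745) → (66.383,162.454) → (68.991,185.569).

G21
G90
G0 X27.551 Y203.496
M3 S880
G1 X158.242 Y122.060 F1154
G1 X207.199 Y103.253
M5
G0 X110.724 Y112.385
M3 S880
G1 X181.700 Y211.256 F1154
G1 X62.870 Y115.434
G1 X53.849 Y127.313
G1 X89.046 Y191.123
G1 X53.083 Y134.631
G1 X110.724 Y112.385
M5
G0 X51.700 Y153.662
M3 S880
G1 X154.535 Y153.662 F1154
G1 X154.535 Y75.087
G1 X51.700 Y75.087
G1 X51.700 Y153.662
M5
G0 X54.054 Y202.065
M3 S537
G1 X10.706 Y203.541 F1434
G1 X211.526 Y148.661
M5
G0 X73.989 Y40.014
M3 S537
G1 X70.131 Y53.288 F1434
G1 X67.197 Y67.967
G1 X65.187 Y84.053
G1 X64.100 Y101.544
G1 X63.937 Y120.442
G1 X64.698 Y140.745
G1 X66.383 Y162.454
G1 X68.991 Y185.569
M5
G0 X0.000 Y0.000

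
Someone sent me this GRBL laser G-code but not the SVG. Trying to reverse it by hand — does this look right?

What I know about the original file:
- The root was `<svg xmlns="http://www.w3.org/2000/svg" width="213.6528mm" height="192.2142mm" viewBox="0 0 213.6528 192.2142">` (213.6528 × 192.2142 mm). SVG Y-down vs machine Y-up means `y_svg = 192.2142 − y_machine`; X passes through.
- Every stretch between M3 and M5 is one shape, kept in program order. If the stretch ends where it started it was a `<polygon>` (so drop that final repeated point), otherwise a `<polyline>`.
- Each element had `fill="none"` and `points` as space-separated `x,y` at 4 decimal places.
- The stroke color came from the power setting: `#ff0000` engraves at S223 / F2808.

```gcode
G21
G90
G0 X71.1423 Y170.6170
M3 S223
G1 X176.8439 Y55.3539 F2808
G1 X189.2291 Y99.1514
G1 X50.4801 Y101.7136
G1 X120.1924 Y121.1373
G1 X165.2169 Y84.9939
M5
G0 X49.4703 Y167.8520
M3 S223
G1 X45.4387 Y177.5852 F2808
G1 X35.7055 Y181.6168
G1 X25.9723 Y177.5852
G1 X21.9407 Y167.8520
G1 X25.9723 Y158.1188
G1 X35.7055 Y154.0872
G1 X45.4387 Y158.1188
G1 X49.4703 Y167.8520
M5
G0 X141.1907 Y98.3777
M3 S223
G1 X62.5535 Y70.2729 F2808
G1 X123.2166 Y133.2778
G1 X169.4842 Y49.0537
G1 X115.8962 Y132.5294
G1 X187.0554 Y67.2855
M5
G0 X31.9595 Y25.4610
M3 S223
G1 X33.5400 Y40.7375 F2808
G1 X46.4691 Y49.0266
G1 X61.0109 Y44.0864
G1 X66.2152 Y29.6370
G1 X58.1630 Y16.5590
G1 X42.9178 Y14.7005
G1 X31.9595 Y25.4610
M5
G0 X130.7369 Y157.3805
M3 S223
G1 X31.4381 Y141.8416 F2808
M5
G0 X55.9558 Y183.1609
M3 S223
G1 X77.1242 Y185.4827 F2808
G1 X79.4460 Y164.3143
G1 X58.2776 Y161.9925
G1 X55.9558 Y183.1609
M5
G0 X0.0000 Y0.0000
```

<svg xmlns="http://www.w3.org/2000/svg" width="213.6528mm" height="192.2142mm" viewBox="0 0 213.6528 192.2142">
  <polyline points="71.1423,21.5972 176.8439,136.8603 189.2291,93.0628 50.4801,90.5006 120.1924,71.0769 165.2169,107.2203" fill="none" stroke="#ff0000"/>
  <polygon points="49.4703,24.3622 45.4387,14.6290 35.7055,10.5974 25.9723,14.6290 21.9407,24.3622 25.9723,34.0954 35.7055,38.1270 45.4387,34.0954" fill="none" stroke="#ff0000"/>
  <polyline points="141.1907,93.8365 62.5535,121.9413 123.2166,58.9364 169.4842,143.1605 115.8962,59.6848 187.0554,124.9287" fill="none" stroke="#ff0000"/>
  <polygon points="31.9595,166.7532 33.5400,151.4767 46.4691,143.1876 61.0109,148.1278 66.2152,162.5772 58.1630,175.6552 42.9178,177.5137" fill="none" stroke="#ff0000"/>
  <polyline points="130.7369,34.8337 31.4381,50.3726" fill="none" stroke="#ff0000"/>
  <polygon points="55.9558,9.0533 77.1242,6.7315 79.4460,27.8999 58.2776,30.2217" fill="none" stroke="#ff0000"/>
</svg>

y_svg = 192.2142 − y_m. Every run uses S223, so all elements get stroke `#ff0000` (engrave).

[1] open run; points: 71.1423,21.5972 176.8439,136.8603 189.2291,93.0628 50.4801,90.5006 120.1924,71.0769 165.2169,107.2203

[2] closed run; points: 49.4703,24.3622 45.4387,14.6290 35.7055,10.5974 25.9723,14.6290 21.9407,24.3622 25.9723,34.0954 35.7055,38.1270 45.4387,34.0954

[3] open run; points: 141.1907,93.8365 62.5535,121.9413 123.2166,58.9364 169.4842,143.1605 115.8962,59.6848 187.0554,124.9287

[4] closed run; points: 31.9595,166.7532 33.5400,151.4767 46.4691,143.1876 61.0109,148.1278 66.2152,162.5772 58.1630,175.6552 42.9178,177.5137

[5] open run; points: 130.7369,34.8337 31.4381,50.3726

[6] closed run; points: 55.9558,9.0533 77.1242,6.7315 79.4460,27.8999 58.2776,30.2217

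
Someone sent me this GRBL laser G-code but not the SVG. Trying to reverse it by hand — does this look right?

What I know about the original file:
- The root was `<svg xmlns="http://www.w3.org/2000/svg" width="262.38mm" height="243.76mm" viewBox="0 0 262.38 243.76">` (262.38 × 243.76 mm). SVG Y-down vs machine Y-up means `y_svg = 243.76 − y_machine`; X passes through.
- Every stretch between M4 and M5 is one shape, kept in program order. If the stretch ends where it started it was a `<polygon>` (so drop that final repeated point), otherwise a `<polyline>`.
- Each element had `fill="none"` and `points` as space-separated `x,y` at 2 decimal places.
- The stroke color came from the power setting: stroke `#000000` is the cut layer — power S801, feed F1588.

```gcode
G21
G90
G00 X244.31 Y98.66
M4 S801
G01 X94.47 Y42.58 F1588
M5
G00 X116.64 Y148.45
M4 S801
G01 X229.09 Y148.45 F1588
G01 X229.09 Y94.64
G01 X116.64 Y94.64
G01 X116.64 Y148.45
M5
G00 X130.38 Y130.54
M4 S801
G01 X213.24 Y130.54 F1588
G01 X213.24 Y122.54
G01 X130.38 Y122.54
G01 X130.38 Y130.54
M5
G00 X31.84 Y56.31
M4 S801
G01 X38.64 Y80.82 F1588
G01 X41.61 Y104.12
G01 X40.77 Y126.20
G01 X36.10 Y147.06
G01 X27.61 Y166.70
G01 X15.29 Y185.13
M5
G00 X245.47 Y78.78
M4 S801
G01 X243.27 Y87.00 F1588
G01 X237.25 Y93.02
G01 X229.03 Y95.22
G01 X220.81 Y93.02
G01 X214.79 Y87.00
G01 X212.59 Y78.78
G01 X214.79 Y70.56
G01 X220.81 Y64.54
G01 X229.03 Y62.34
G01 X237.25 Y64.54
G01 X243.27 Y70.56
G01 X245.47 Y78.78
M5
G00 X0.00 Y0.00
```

<svg xmlns="http://www.w3.org/2000/svg" width="262.38mm" height="243.76mm" viewBox="0 0 262.38 243.76">
  <polyline points="244.31,145.10 94.47,201.18" fill="none" stroke="#000000"/>
  <polygon points="116.64,95.31 229.09,95.31 229.09,149.12 116.64,149.12" fill="none" stroke="#000000"/>
  <polygon points="130.38,113.22 213.24,113.22 213.24,121.22 130.38,121.22" fill="none" stroke="#000000"/>
  <polyline points="31.84,187.45 38.64,162.94 41.61,139.64 40.77,117.56 36.10,96.70 27.61,77.06 15.29,58.63" fill="none" stroke="#000000"/>
  <polygon points="245.47,164.98 243.27,156.76 237.25,150.74 229.03,148.54 220.81,150.74 214.79,156.76 212.59,164.98 214.79,173.20 220.81,179.22 229.03,181.42 237.25,179.22 243.27,173.20" fill="none" stroke="#000000"/>
</svg>

Machine Y-up, SVG Y-down with viewBox height 243.76, so y_svg = 243.76 − y_machine; X carries over. Every run uses S801, so all elements get stroke `#000000` (cut).

Run 1: The run is open, so emit a `<polyline>` with points (Y-flipped): 244.31,145.10 94.47,201.18.

Run 2: The run returns to its start, so emit a `<polygon>` with points (Y-flipped): 116.64,95.31 229.09,95.31 229.09,149.12 116.64,149.12.

Run 3: The run returns to its start, so emit a `<polygon>` with points (Y-flipped): 130.38,113.22 213.24,113.22 213.24,121.22 130.38,121.22.

Run 4: The run is open, so emit a `<polyline>` with points (Y-flipped): 31.84,187.45 38.64,162.94 41.61,139.64 40.77,117.56 36.10,96.70 27.61,77.06 15.29,58.63.

Run 5: The run returns to its start, so emit a `<polygon>` with points (Y-flipped): 245.47,164.98 243.27,156.76 237.25,150.74 229.03,148.54 220.81,150.74 214.79,156.76 212.59,164.98 214.79,173.20 220.81,179.22 229.03,181.42 237.25,179.22 243.27,173.20.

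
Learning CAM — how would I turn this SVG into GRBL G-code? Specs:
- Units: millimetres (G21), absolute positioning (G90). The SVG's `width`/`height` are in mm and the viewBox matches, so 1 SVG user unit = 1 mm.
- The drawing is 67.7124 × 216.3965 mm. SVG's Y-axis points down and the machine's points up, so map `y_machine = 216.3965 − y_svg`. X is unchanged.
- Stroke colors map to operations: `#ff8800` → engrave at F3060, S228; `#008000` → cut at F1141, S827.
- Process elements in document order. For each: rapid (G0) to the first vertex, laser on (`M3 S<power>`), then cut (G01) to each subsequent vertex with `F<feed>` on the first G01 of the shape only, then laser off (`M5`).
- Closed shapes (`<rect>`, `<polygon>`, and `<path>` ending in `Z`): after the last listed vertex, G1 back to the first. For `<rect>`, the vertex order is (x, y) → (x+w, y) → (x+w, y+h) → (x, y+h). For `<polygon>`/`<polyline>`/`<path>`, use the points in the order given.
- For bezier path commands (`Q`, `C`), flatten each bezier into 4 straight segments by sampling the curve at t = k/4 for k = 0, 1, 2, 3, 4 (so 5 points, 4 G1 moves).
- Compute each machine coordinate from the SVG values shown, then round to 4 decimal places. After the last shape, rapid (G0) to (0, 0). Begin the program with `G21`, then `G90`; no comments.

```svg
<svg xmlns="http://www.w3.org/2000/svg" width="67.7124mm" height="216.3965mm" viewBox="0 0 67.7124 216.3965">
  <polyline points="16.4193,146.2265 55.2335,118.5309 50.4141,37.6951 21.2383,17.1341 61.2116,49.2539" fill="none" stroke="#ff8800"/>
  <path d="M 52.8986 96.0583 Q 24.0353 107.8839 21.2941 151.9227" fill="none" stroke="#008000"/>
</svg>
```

Since the viewBox matches the mm dimensions, user units are millimetres directly. The only transform is the Y-flip y_m = 216.3965 − y_svg.

Shape 1 is a open polyline drawn with `<polyline>`. Its stroke #ff8800 means engrave at S228, F3060. After flipping Y the toolpath is (16.4193,70.1700) → (55.2335,97.8656) → (50.4141,178.7014) → (21.2383,199.2624) → (61.2116,167.1426).

Shape 2 is a quadratic bezier drawn with `<path>`. Its stroke #008000 means cut at S827, F1141. After flipping Y the toolpath is (52.8986,120.3382) → (40.0996,112.4121) → (30.5658,100.4593) → (24.2973,84.4799) → (21.2941,64.4738).

G21
G90
G0 X16.4193 Y70.1700
M3 S228
G01 X55.2335 Y97.8656 F3060
G01 X50.4141 Y178.7014
G01 X21.2383 Y199.2624
G01 X61.2116 Y167.1426
M5
G0 X52.8986 Y120.3382
M3 S827
G01 X40.0996 Y112.4121 F1141
G01 X30.5658 Y100.4593
G01 X24.2973 Y84.4799
G01 X21.2941 Y64.4738
M5
G0 X0.0000 Y0.0000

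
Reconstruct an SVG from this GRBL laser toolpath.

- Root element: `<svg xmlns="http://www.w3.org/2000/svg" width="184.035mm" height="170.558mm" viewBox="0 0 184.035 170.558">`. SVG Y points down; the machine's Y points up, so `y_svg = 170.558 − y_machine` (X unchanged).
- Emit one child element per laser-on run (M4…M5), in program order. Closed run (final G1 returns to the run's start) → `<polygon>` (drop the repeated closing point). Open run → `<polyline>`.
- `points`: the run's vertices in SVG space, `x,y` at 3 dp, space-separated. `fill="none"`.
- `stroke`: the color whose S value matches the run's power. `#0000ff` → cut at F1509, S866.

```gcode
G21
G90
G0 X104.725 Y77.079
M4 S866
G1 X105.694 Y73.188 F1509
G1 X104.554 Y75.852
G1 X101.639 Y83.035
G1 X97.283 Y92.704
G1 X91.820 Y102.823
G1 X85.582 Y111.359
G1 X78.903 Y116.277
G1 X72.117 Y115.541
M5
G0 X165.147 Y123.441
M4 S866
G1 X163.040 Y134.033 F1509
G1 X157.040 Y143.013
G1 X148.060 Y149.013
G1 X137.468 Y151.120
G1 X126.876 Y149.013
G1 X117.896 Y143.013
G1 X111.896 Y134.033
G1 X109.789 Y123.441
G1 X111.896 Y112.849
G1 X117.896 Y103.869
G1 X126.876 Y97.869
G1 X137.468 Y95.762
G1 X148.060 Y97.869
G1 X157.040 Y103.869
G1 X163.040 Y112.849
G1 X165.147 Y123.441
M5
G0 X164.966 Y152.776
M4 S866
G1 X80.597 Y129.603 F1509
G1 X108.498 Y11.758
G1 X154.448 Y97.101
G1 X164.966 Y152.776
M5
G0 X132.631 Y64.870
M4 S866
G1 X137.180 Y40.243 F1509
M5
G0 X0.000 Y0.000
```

Each laser-on run becomes one SVG element. Flip Y back into SVG space with y_svg = 170.558 − y_machine. Every run uses S866, so all elements get stroke `#0000ff` (cut).

Run 1: The run is open, so emit a `<polyline>` with points (Y-flipped): 104.725,93.479 105.694,97.370 104.554,94.706 101.639,87.523 97.283,77.854 91.820,67.735 85.582,59.199 78.903,54.281 72.117,55.017.

Run 2: The run returns to its start, so emit a `<polygon>` with points (Y-flipped): 165.147,47.117 163.040,36.525 157.040,27.545 148.060,21.545 137.468,19.438 126.876,21.545 117.896,27.545 111.896,36.525 109.789,47.117 111.896,57.709 117.896,66.689 126.876,72.689 137.468,74.796 148.060,72.689 157.040,66.689 163.040,57.709.

Run 3: The run returns to its start, so emit a `<polygon>` with points (Y-flipped): 164.966,17.782 80.597,40.955 108.498,158.800 154.448,73.457.

Run 4: The run is open, so emit a `<polyline>` with points (Y-flipped): 132.631,105.688 137.180,130.315.

<svg xmlns="http://www.w3.org/2000/svg" width="184.035mm" height="170.558mm" viewBox="0 0 184.035 170.558">
  <polyline points="104.725,93.479 105.694,97.370 104.554,94.706 101.639,87.523 97.283,77.854 91.820,67.735 85.582,59.199 78.903,54.281 72.117,55.017" fill="none" stroke="#0000ff"/>
  <polygon points="165.147,47.117 163.040,36.525 157.040,27.545 148.060,21.545 137.468,19.438 126.876,21.545 117.896,27.545 111.896,36.525 109.789,47.117 111.896,57.709 117.896,66.689 126.876,72.689 137.468,74.796 148.060,72.689 157.040,66.689 163.040,57.709" fill="none" stroke="#0000ff"/>
  <polygon points="164.966,17.782 80.597,40.955 108.498,158.800 154.448,73.457" fill="none" stroke="#0000ff"/>
  <polyline points="132.631,105.688 137.180,130.315" fill="none" stroke="#0000ff"/>
</svg>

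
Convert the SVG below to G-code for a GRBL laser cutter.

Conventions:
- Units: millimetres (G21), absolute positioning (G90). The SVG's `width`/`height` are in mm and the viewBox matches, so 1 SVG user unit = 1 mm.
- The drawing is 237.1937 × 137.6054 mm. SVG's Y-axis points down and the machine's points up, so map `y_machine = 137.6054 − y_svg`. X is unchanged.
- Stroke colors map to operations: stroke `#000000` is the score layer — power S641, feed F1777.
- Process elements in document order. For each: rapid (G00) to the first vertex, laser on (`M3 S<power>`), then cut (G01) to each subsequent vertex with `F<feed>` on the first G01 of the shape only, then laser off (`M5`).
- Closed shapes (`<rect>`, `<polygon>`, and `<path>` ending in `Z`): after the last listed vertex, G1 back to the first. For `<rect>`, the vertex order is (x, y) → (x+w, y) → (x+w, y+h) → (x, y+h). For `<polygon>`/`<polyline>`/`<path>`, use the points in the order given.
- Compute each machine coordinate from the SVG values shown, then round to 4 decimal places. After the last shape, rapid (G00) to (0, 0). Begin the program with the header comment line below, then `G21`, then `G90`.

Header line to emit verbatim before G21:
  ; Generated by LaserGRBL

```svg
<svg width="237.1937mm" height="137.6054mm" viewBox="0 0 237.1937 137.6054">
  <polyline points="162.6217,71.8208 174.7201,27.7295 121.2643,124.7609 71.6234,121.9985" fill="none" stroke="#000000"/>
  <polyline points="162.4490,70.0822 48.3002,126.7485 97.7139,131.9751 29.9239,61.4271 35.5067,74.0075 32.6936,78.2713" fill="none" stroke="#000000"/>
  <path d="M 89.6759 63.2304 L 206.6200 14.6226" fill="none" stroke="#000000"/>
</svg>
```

; Generated by LaserGRBL
G21
G90
G00 X162.6217 Y65.7846
M3 S641
G01 X174.7201 Y109.8759 F1777
G01 X121.2643 Y12.8445
G01 X71.6234 Y15.6069
M5
G00 X162.4490 Y67.5232
M3 S641
G01 X48.3002 Y10.8569 F1777
G01 X97.7139 Y5.6303
G01 X29.9239 Y76.1783
G01 X35.5067 Y63.5979
G01 X32.6936 Y59.3341
M5
G00 X89.6759 Y74.3750
M3 S641
G01 X206.6200 Y122.9828 F1777
M5
G00 X0.0000 Y0.0000

viewBox `0 0 237.1937 137.6054` with mm width/height → 1 unit = 1 mm. Flip: y_m = 137.6054 − y_svg.

**Shape 1** — `<polyline>` open polyline, stroke `#000000` → score (S641, F1777). Machine vertices: (162.6217,65.7846) → (174.7201,109.8759) → (121.2643,12.8445) → (71.6234,15.6069). Open path.

**Shape 2** — `<polyline>` open polyline, stroke `#000000` → score (S641, F1777). Machine vertices: (162.4490,67.5232) → (48.3002,10.8569) → (97.7139,5.6303) → (29.9239,76.1783) → (35.5067,63.5979) → (32.6936,59.3341). Open path.

**Shape 3** — `<path>` line segment, stroke `#000000` → score (S641, F1777). Machine vertices: (89.6759,74.3750) → (206.6200,122.9828). Open path.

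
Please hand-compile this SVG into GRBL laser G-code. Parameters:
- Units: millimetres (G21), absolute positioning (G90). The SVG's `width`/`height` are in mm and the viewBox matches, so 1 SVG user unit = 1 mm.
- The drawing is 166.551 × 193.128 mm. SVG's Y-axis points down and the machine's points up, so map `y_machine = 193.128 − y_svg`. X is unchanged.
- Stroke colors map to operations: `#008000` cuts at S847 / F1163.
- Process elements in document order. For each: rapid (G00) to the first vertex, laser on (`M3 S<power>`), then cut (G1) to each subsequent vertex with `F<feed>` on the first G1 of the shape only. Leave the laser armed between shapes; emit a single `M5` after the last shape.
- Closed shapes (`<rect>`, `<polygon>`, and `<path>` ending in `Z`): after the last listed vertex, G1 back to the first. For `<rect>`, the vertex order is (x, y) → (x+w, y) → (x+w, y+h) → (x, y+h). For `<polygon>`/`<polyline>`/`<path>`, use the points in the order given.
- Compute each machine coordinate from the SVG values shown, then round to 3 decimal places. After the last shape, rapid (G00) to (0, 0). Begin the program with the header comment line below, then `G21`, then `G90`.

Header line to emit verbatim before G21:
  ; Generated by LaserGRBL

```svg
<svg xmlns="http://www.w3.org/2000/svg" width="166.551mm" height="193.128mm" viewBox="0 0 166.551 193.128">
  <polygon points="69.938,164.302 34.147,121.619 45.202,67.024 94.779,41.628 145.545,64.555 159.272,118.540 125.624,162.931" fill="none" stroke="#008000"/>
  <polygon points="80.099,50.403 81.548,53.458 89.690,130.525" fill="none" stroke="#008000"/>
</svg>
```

viewBox `0 0 166.551 193.128` with mm width/height → 1 unit = 1 mm. Flip: y_m = 193.128 − y_svg.

**Shape 1** — `<polygon>` regular polygon, stroke `#008000` → cut (S847, F1163). Machine vertices: (69.938,28.826) → (34.147,71.509) → (45.202,126.104) → (94.779,151.500) → (145.545,128.573) → (159.272,74.588) → (125.624,30.197) → (69.938,28.826). Closed: final G1 returns to the first vertex.

**Shape 2** — `<polygon>` closed polygon, stroke `#008000` → cut (S847, F1163). Machine vertices: (80.099,142.725) → (81.548,139.670) → (89.690,62.603) → (80.099,142.725). Closed: final G1 returns to the first vertex.

; Generated by LaserGRBL
G21
G90
G00 X69.938 Y28.826
M3 S847
G1 X34.147 Y71.509 F1163
G1 X45.202 Y126.104
G1 X94.779 Y151.500
G1 X145.545 Y128.573
G1 X159.272 Y74.588
G1 X125.624 Y30.197
G1 X69.938 Y28.826
G00 X80.099 Y142.725
M3 S847
G1 X81.548 Y139.670 F1163
G1 X89.690 Y62.603
G1 X80.099 Y142.725
M5
G00 X0.000 Y0.000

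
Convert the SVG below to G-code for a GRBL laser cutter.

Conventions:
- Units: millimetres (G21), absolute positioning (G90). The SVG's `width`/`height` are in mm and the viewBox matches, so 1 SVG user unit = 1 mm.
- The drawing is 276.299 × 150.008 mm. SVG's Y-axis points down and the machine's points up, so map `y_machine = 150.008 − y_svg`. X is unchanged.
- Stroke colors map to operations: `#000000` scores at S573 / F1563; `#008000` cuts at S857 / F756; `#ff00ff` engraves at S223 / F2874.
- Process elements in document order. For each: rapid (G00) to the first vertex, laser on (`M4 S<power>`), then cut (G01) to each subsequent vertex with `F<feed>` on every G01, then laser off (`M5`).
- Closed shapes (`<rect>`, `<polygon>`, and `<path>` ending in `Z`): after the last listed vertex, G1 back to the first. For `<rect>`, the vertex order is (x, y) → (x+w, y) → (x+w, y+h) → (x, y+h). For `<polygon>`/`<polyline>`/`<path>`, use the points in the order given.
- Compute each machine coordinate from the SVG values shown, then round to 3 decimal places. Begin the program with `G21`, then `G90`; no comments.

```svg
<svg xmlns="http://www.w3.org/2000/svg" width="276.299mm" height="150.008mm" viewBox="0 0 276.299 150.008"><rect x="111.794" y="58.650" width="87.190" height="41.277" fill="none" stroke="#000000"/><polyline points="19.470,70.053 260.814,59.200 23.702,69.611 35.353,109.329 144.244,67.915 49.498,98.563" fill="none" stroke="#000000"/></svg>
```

Since the viewBox matches the mm dimensions, user units are millimetres directly. The only transform is the Y-flip y_m = 150.008 − y_svg.

Shape 1 is a rectangle drawn with `<rect>`. Its stroke #000000 means score at S573, F1563. After flipping Y the toolpath is (111.794,91.358) → (198.984,91.358) → (198.984,50.081) → (111.794,50.081) → (111.794,91.358), returning to the start.

Shape 2 is a open polyline drawn with `<polyline>`. Its stroke #000000 means score at S573, F1563. After flipping Y the toolpath is (19.470,79.955) → (260.814,90.808) → (23.702,80.397) → (35.353,40.679) → (144.244,82.093) → (49.498,51.445).

G21
G90
G00 X111.794 Y91.358
M4 S573
G01 X198.984 Y91.358 F1563
G01 X198.984 Y50.081 F1563
G01 X111.794 Y50.081 F1563
G01 X111.794 Y91.358 F1563
M5
G00 X19.470 Y79.955
M4 S573
G01 X260.814 Y90.808 F1563
G01 X23.702 Y80.397 F1563
G01 X35.353 Y40.679 F1563
G01 X144.244 Y82.093 F1563
G01 X49.498 Y51.445 F1563
M5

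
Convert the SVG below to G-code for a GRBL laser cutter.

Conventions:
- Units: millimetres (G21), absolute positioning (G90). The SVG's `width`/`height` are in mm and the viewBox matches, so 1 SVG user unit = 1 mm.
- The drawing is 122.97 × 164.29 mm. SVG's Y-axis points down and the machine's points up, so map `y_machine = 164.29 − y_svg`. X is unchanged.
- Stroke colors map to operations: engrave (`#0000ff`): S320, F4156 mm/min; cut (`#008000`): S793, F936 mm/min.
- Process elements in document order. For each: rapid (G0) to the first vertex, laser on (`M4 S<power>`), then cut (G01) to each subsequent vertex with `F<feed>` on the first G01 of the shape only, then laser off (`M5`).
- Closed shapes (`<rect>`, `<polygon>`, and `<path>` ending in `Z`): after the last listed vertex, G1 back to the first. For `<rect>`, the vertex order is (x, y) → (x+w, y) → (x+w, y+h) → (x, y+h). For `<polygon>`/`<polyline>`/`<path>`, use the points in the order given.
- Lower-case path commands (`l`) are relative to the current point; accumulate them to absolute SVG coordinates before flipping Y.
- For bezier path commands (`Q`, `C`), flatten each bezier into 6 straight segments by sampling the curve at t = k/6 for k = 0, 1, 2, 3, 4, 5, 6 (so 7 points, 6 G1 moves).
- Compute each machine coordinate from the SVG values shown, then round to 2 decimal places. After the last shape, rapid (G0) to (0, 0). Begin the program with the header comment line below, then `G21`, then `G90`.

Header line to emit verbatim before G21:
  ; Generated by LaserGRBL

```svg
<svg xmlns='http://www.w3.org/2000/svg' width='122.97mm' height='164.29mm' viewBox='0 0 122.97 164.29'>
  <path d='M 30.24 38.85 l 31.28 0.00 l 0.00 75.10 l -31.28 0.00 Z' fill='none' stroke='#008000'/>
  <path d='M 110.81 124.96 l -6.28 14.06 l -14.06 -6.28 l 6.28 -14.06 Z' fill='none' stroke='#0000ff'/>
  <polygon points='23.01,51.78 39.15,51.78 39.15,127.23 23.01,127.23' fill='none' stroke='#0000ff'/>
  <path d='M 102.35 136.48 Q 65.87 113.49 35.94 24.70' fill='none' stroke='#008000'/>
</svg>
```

; Generated by LaserGRBL
G21
G90
G0 X30.24 Y125.44
M4 S793
G01 X61.52 Y125.44 F936
G01 X61.52 Y50.34
G01 X30.24 Y50.34
G01 X30.24 Y125.44
M5
G0 X110.81 Y39.33
M4 S320
G01 X104.53 Y25.27 F4156
G01 X90.47 Y31.55
G01 X96.75 Y45.61
G01 X110.81 Y39.33
M5
G0 X23.01 Y112.51
M4 S320
G01 X39.15 Y112.51 F4156
G01 X39.15 Y37.06
G01 X23.01 Y37.06
G01 X23.01 Y112.51
M5
G0 X102.35 Y27.81
M4 S793
G01 X90.37 Y37.30 F936
G01 X78.76 Y50.45
G01 X67.51 Y67.25
G01 X56.62 Y87.71
G01 X46.10 Y111.82
G01 X35.94 Y139.59
M5
G0 X0.00 Y0.00

viewBox `0 0 122.97 164.29` with mm width/height → 1 unit = 1 mm. Flip: y_m = 164.29 − y_svg.

**Shape 1** — `<path>` rectangle, stroke `#008000` → cut (S793, F936). Machine vertices: (30.24,125.44) → (61.52,125.44) → (61.52,50.34) → (30.24,50.34) → (30.24,125.44). Closed: final G1 returns to the first vertex.

**Shape 2** — `<path>` regular polygon, stroke `#0000ff` → engrave (S320, F4156). Machine vertices: (110.81,39.33) → (104.53,25.27) → (90.47,31.55) → (96.75,45.61) → (110.81,39.33). Closed: final G1 returns to the first vertex.

**Shape 3** — `<polygon>` rectangle, stroke `#0000ff` → engrave (S320, F4156). Machine vertices: (23.01,112.51) → (39.15,112.51) → (39.15,37.06) → (23.01,37.06) → (23.01,112.51). Closed: final G1 returns to the first vertex.

**Shape 4** — `<path>` quadratic bezier, stroke `#008000` → cut (S793, F936). Control points (SVG): P0=(102.35,136.48), P1=(65.87,113.49), P2=(35.94,24.70); sampled at t=k/6. Machine vertices: (102.35,27.81) → (90.37,37.30) → (78.76,50.45) → (67.51,67.25) → (56.62,87.71) → (46.10,111.82) → (35.94,139.59). Open path.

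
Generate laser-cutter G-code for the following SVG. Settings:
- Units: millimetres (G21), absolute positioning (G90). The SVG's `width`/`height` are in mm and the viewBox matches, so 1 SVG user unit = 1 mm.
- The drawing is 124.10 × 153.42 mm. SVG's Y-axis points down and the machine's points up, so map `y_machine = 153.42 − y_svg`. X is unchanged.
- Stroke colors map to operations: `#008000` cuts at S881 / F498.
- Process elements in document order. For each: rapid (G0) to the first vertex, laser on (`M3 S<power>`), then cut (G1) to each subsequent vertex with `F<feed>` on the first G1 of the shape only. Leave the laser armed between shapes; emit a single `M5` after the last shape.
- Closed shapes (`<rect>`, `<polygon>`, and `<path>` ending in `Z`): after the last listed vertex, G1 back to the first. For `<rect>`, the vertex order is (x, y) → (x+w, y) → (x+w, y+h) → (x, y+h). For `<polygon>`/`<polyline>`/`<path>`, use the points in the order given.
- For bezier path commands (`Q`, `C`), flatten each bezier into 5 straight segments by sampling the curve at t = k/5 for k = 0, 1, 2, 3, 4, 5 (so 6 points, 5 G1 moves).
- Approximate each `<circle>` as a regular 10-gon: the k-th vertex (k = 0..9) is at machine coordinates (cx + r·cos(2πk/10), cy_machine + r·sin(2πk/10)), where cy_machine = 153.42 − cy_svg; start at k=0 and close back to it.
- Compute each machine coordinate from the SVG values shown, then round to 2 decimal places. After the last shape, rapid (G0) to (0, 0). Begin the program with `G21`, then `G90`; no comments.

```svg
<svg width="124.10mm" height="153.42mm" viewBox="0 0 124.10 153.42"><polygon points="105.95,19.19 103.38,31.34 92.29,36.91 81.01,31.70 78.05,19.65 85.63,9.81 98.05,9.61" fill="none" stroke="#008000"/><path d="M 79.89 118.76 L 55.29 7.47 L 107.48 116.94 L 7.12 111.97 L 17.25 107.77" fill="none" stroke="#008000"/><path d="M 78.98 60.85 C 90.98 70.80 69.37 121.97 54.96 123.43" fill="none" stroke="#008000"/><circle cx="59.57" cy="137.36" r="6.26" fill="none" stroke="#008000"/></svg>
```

1 u = 1 mm; y_m = 153.42 − y.

[1] `<polygon>` regular polygon, #008000→cut S881 F498: (105.95,134.23) → (103.38,122.08) → (92.29,116.51) → (81.01,121.72) → (78.05,133.77) → (85.63,143.61) → (98.05,143.81) → (105.95,134.23) (closed)

[2] `<path>` open polyline, #008000→cut S881 F498: (79.89,34.66) → (55.29,145.95) → (107.48,36.48) → (7.12,41.45) → (17.25,45.65)

[3] `<path>` cubic bezier, #008000→cut S881 F498: (78.98,92.57) → (82.47,82.38) → (79.86,66.66) → (73.10,49.78) → (64.14,36.10) → (54.96,29.99)

[4] `<circle>` circle, #008000→cut S881 F498: (65.83,16.06) → (64.63,19.74) → (61.50,22.01) → (57.64,22.01) → (54.51,19.74) → (53.31,16.06) → (54.51,12.38) → (57.64,10.11) → (61.50,10.11) → (64.63,12.38) → (65.83,16.06) (closed)

G21
G90
G0 X105.95 Y134.23
M3 S881
G1 X103.38 Y122.08 F498
G1 X92.29 Y116.51
G1 X81.01 Y121.72
G1 X78.05 Y133.77
G1 X85.63 Y143.61
G1 X98.05 Y143.81
G1 X105.95 Y134.23
G0 X79.89 Y34.66
M3 S881
G1 X55.29 Y145.95 F498
G1 X107.48 Y36.48
G1 X7.12 Y41.45
G1 X17.25 Y45.65
G0 X78.98 Y92.57
M3 S881
G1 X82.47 Y82.38 F498
G1 X79.86 Y66.66
G1 X73.10 Y49.78
G1 X64.14 Y36.10
G1 X54.96 Y29.99
G0 X65.83 Y16.06
M3 S881
G1 X64.63 Y19.74 F498
G1 X61.50 Y22.01
G1 X57.64 Y22.01
G1 X54.51 Y19.74
G1 X53.31 Y16.06
G1 X54.51 Y12.38
G1 X57.64 Y10.11
G1 X61.50 Y10.11
G1 X64.63 Y12.38
G1 X65.83 Y16.06
M5
G0 X0.00 Y0.00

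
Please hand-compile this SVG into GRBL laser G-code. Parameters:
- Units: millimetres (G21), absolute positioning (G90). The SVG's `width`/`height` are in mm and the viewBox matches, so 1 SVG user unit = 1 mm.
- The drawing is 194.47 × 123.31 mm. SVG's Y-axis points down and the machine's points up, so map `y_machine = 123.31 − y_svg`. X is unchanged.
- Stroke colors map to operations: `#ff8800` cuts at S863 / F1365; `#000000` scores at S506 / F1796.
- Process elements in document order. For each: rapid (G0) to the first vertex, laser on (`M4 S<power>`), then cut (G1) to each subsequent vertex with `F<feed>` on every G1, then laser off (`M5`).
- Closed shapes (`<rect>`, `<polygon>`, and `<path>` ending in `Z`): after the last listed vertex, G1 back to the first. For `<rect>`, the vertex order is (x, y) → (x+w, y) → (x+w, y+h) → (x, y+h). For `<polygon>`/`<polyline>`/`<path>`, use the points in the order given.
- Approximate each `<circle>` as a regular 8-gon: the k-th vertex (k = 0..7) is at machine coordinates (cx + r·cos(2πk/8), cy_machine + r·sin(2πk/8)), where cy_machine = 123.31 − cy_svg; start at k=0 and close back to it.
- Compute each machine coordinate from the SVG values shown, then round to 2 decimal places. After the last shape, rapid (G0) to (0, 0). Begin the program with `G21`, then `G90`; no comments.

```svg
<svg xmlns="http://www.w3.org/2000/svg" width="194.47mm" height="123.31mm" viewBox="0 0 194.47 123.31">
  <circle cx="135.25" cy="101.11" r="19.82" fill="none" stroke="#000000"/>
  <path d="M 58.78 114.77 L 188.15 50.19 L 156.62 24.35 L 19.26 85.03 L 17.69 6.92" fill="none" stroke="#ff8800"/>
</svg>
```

G21
G90
G0 X155.07 Y22.20
M4 S506
G1 X149.26 Y36.21 F1796
G1 X135.25 Y42.02 F1796
G1 X121.24 Y36.21 F1796
G1 X115.43 Y22.20 F1796
G1 X121.24 Y8.19 F1796
G1 X135.25 Y2.38 F1796
G1 X149.26 Y8.19 F1796
G1 X155.07 Y22.20 F1796
M5
G0 X58.78 Y8.54
M4 S863
G1 X188.15 Y73.12 F1365
G1 X156.62 Y98.96 F1365
G1 X19.26 Y38.28 F1365
G1 X17.69 Y116.39 F1365
M5
G0 X0.00 Y0.00

Since the viewBox matches the mm dimensions, user units are millimetres directly. The only transform is the Y-flip y_m = 123.31 − y_svg.

Shape 1 is a circle drawn with `<circle>`. Its stroke #000000 means score at S506, F1796. After flipping Y the toolpath is (155.07,22.20) → (149.26,36.21) → (135.25,42.02) → (121.24,36.21) → (115.43,22.20) → (121.24,8.19) → (135.25,2.38) → (149.26,8.19) → (155.07,22.20), returning to the start.

Shape 2 is a open polyline drawn with `<path>`. Its stroke #ff8800 means cut at S863, F1365. After flipping Y the toolpath is (58.78,8.54) → (188.15,73.12) → (156.62,98.96) → (19.26,38.28) → (17.69,116.39).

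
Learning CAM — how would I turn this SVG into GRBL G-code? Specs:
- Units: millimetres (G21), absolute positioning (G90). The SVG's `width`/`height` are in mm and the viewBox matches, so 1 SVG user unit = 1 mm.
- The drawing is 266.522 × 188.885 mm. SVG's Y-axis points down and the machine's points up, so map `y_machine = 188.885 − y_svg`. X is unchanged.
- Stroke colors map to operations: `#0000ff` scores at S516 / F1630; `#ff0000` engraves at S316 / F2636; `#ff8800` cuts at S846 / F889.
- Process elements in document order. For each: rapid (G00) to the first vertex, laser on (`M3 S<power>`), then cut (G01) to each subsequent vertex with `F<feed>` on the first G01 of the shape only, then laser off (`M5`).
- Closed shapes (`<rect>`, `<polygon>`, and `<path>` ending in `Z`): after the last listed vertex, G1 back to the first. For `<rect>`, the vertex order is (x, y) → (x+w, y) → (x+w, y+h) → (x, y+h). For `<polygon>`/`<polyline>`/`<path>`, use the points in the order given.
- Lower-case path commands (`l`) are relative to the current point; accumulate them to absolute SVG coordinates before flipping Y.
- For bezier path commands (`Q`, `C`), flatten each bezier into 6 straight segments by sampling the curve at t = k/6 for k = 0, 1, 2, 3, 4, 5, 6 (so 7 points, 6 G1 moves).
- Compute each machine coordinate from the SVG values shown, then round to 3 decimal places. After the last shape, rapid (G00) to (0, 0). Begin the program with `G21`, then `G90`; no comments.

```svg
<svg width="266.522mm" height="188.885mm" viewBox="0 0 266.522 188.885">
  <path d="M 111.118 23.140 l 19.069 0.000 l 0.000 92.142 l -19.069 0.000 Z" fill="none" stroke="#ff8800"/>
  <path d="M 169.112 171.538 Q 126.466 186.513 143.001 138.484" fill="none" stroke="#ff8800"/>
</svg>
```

G21
G90
G00 X111.118 Y165.745
M3 S846
G01 X130.187 Y165.745 F889
G01 X130.187 Y73.603
G01 X111.118 Y73.603
G01 X111.118 Y165.745
M5
G00 X169.112 Y17.347
M3 S846
G01 X156.541 Y14.105 F889
G01 X147.257 Y14.364
G01 X141.261 Y18.123
G01 X138.553 Y25.382
G01 X139.133 Y36.141
G01 X143.001 Y50.401
M5
G00 X0.000 Y0.000

1 u = 1 mm; y_m = 188.885 − y.

[1] `<path>` rectangle, #ff8800→cut S846 F889: (111.118,165.745) → (130.187,165.745) → (130.187,73.603) → (111.118,73.603) → (111.118,165.745) (closed)

[2] `<path>` quadratic bezier, #ff8800→cut S846 F889: (169.112,17.347) → (156.541,14.105) → (147.257,14.364) → (141.261,18.123) → (138.553,25.382) → (139.133,36.141) → (143.001,50.401)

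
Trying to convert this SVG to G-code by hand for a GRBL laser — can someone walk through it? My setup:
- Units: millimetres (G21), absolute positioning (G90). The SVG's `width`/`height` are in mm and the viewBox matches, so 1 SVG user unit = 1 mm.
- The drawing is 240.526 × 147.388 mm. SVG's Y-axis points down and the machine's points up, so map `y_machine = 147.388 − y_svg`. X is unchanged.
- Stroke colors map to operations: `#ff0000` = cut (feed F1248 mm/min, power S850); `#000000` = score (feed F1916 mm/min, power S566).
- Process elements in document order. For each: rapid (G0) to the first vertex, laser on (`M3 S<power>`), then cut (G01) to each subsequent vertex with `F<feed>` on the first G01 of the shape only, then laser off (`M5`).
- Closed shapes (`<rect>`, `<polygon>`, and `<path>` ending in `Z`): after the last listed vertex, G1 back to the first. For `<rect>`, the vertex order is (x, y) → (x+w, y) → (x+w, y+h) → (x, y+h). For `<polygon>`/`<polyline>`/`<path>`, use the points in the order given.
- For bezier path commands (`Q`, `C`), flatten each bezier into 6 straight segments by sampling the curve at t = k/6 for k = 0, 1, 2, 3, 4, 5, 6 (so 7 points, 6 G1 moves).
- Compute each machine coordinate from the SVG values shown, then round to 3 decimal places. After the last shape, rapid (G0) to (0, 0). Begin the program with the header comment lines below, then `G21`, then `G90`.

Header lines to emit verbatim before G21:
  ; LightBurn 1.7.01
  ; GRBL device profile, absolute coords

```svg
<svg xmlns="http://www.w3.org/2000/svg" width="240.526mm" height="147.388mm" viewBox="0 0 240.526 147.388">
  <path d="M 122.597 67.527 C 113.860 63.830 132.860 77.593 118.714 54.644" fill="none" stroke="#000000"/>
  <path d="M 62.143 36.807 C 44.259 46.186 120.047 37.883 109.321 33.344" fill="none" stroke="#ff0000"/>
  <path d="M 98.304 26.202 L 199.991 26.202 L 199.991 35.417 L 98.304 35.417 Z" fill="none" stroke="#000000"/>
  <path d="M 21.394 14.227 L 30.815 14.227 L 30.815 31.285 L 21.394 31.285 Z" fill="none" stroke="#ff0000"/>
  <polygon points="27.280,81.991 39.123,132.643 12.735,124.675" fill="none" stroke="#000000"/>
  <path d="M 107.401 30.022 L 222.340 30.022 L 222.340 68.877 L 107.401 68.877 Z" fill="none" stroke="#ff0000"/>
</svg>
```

Since the viewBox matches the mm dimensions, user units are millimetres directly. The only transform is the Y-flip y_m = 147.388 − y_svg.

Shape 1 is a cubic bezier drawn with `<path>`. Its stroke #000000 means score at S566, F1916. After flipping Y the toolpath is (122.597,79.861) → (120.258,80.505) → (120.851,79.744) → (122.684,79.083) → (124.066,80.026) → (123.307,84.078) → (118.714,92.744).

Shape 2 is a cubic bezier drawn with `<path>`. Its stroke #ff0000 means cut at S850, F1248. After flipping Y the toolpath is (62.143,110.581) → (60.173,107.266) → (68.809,106.302) → (83.048,107.093) → (97.883,109.045) → (108.309,111.560) → (109.321,114.044).

Shape 3 is a rectangle drawn with `<path>`. Its stroke #000000 means score at S566, F1916. After flipping Y the toolpath is (98.304,121.186) → (199.991,121.186) → (199.991,111.971) → (98.304,111.971) → (98.304,121.186), returning to the start.

Shape 4 is a rectangle drawn with `<path>`. Its stroke #ff0000 means cut at S850, F1248. After flipping Y the toolpath is (21.394,133.161) → (30.815,133.161) → (30.815,116.103) → (21.394,116.103) → (21.394,133.161), returning to the start.

Shape 5 is a closed polygon drawn with `<polygon>`. Its stroke #000000 means score at S566, F1916. After flipping Y the toolpath is (27.280,65.397) → (39.123,14.745) → (12.735,22.713) → (27.280,65.397), returning to the start.

Shape 6 is a rectangle drawn with `<path>`. Its stroke #ff0000 means cut at S850, F1248. After flipping Y the toolpath is (107.401,117.366) → (222.340,117.366) → (222.340,78.511) → (107.401,78.511) → (107.401,117.366), returning to the start.

; LightBurn 1.7.01
; GRBL device profile, absolute coords
G21
G90
G0 X122.597 Y79.861
M3 S566
G01 X120.258 Y80.505 F1916
G01 X120.851 Y79.744
G01 X122.684 Y79.083
G01 X124.066 Y80.026
G01 X123.307 Y84.078
G01 X118.714 Y92.744
M5
G0 X62.143 Y110.581
M3 S850
G01 X60.173 Y107.266 F1248
G01 X68.809 Y106.302
G01 X83.048 Y107.093
G01 X97.883 Y109.045
G01 X108.309 Y111.560
G01 X109.321 Y114.044
M5
G0 X98.304 Y121.186
M3 S566
G01 X199.991 Y121.186 F1916
G01 X199.991 Y111.971
G01 X98.304 Y111.971
G01 X98.304 Y121.186
M5
G0 X21.394 Y133.161
M3 S850
G01 X30.815 Y133.161 F1248
G01 X30.815 Y116.103
G01 X21.394 Y116.103
G01 X21.394 Y133.161
M5
G0 X27.280 Y65.397
M3 S566
G01 X39.123 Y14.745 F1916
G01 X12.735 Y22.713
G01 X27.280 Y65.397
M5
G0 X107.401 Y117.366
M3 S850
G01 X222.340 Y117.366 F1248
G01 X222.340 Y78.511
G01 X107.401 Y78.511
G01 X107.401 Y117.366
M5
G0 X0.000 Y0.000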